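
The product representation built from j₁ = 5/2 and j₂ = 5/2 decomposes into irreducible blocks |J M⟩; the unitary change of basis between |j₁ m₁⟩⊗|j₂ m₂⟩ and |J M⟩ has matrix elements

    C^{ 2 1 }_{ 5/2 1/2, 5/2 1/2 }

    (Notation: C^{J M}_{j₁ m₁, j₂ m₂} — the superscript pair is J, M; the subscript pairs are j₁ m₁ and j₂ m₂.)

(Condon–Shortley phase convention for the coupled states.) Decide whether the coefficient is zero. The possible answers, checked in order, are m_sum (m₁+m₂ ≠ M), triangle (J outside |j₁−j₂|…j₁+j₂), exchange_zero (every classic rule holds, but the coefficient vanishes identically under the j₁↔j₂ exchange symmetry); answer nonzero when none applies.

exchange_zero

m-sum: m₁+m₂ = 1/2+1/2 = 1, M = 1  ✓
triangle: |j₁−j₂| = 0 ≤ J = 2 ≤ j₁+j₂ = 5  ✓
exchange: j₁=j₂ and m₁=m₂, and (−1)^(j₁+j₂−J) = (−1)^3 = −1 forces ⟨j₁m₁;j₂m₂|JM⟩ = −⟨j₂m₂;j₁m₁|JM⟩ = −⟨j₁m₁;j₂m₂|JM⟩ ⇒ the coefficient vanishes identically
Racah sum check: Σ_k collapses to 0 ⇒ CG = 0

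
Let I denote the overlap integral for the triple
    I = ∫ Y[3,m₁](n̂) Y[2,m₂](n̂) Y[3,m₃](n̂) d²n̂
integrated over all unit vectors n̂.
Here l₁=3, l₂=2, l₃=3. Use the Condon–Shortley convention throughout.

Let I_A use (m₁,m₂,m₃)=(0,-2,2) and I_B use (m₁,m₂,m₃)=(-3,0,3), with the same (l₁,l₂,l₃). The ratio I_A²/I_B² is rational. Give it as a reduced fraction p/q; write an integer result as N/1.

4/5

l's match ⇒ only the (l;m) 3-j factors differ between A and B.
A: triangle coeff Δ(3,2,3) = 1/3780; Σ_t [0,0]: t=0:+1/24 = 1/24; (3j)²=1/21 [(3 2 3; 0 -2 2)], sign=-1
B: triangle coeff Δ(3,2,3) = 1/3780; Σ_t [2,2]: t=2:+1/96 = 1/96; (3j)²=5/84 [(3 2 3; -3 0 3)], sign=+1
I_A²/I_B² = (1/21)/(5/84) = 4/5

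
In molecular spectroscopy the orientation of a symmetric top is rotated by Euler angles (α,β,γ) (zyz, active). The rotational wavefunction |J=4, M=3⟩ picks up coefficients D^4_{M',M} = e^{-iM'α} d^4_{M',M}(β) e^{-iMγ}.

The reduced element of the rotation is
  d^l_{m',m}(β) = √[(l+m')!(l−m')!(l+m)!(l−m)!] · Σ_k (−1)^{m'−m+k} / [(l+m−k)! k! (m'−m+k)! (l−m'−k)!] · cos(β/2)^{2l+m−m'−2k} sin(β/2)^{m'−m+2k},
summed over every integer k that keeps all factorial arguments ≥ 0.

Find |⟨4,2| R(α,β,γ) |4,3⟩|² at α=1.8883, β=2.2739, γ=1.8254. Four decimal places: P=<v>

First d^4_{2,3}(β=2.2739), then the phase factors e^{-i(2)α} and e^{-i(3)γ}:
With c≡cos(β/2)=0.420364 and s≡sin(β/2)=0.907356, N=[720·2·5040·1]^{1/2}=2693.993318
k: max(0,(3)−(2))=1 … min(4+(3),4−(2))=2
  k=1: (−1)^0·2693.9933/(720)·0.4204^7·0.9074^1 = +0.007874
  k=2: (−1)^1·2693.9933/(240)·0.4204^5·0.9074^3 = -0.110064
d^4_{2,3}(2.2739) = +0.007874 -0.110064 = -0.102189
|D^4_{2,3}|² = |d^4_{2,3}(β)|² = (-0.102189)² = 0.010443 (the z-rotation phases have unit modulus)

P=0.0104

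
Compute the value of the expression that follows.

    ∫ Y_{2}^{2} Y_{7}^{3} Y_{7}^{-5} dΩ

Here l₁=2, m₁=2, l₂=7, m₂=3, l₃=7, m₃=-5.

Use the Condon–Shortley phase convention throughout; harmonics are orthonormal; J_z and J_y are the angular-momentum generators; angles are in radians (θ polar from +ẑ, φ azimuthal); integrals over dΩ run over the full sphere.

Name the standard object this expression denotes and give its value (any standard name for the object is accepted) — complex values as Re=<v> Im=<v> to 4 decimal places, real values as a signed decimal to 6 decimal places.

Gaunt coefficient, +0.139127

This is a Gaunt coefficient — the integral of a triple product of spherical harmonics over the sphere.
Checks pass: Σm=0; 16 even; l₃=7∈[5,9].
(2·2+1)(2·7+1)(2·7+1) = 1125
Δ: 2! 2! 12! / 17! → 1/185640
sum: t=0:+1/2419200 t=1:−1/518400 t=2:+1/2419200 = -1/907200
3j²(2 7 7; 0 0 0) = Δ·Π!·Σ² = 56/3315  (sign +1)
sum: t=0:+1/29030400 = 1/29030400
3j²(2 7 7; 2 3 -5) = Δ·Π!·Σ² = 99/7735  (sign +1)
combine: 4πI² = 1125·56/3315·99/7735 = 11880/48841
take √, sign +1: I = 0.13912687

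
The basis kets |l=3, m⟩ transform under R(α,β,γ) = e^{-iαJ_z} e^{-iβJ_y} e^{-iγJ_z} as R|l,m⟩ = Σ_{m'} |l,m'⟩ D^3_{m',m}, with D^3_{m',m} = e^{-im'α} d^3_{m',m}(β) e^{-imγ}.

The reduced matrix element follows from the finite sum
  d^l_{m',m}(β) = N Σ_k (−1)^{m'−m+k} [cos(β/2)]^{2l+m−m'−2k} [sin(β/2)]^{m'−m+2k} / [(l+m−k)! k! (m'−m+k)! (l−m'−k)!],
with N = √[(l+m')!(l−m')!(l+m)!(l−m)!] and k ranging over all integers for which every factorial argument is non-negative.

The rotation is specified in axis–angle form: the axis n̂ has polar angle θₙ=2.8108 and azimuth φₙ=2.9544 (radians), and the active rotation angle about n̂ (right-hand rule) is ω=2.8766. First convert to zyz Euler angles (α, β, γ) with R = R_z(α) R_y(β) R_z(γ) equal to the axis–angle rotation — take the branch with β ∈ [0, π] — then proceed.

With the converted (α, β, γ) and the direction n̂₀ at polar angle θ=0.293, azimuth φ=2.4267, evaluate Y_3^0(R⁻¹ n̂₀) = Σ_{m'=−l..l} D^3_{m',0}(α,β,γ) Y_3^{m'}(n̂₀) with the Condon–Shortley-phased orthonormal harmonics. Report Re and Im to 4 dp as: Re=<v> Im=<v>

Re=-0.2487 Im=0.0000

Axis–angle → zyz. n̂ = (sinθₙcosφₙ, sinθₙsinφₙ, cosθₙ) = (-0.319119, +0.060444, -0.945785), ω = 2.8766.
R = I cosω + sinω [n̂]ₓ + (1−cosω) n̂n̂ᵀ gives
  R = [-0.764975, +0.209799, +0.608931; -0.285608, -0.957915, -0.028761; +0.577270, -0.195917, +0.792701]
β = atan2(√(R₁₃²+R₂₃²), R₃₃) = 0.655569; α = atan2(R₂₃, R₁₃) mod 2π = 6.235988; γ = atan2(R₃₂, −R₃₁) mod 2π = 3.468780
Need the full column D^3_{m',0} for m'=−3..3 at α=6.2360, β=0.6556, γ=3.4688.
cos(β/2)=0.946758, sin(β/2)=0.321946
d^3_{-3,0}: single k=3 term ⇒ +0.126643;  D = +0.125376-0.017872i
d^3_{-2,0}: k∈[2..3] ⇒ +0.456124 -0.052744 = +0.403380;  D = +0.401584-0.038021i
d^3_{-1,0}: k∈[1..3] ⇒ +0.848338 -0.294292 +0.011343 = +0.565389;  D = +0.564760-0.026675i
d^3_{0,0}: k∈[0..3] ⇒ +0.720168 -0.749488 +0.086667 -0.001114 = +0.056233;  D = +0.056233+0.000000i
d^3_{1,0}: k∈[0..2] ⇒ -0.848338 +0.294292 -0.011343 = -0.565389;  D = -0.564760-0.026675i
d^3_{2,0}: k∈[0..1] ⇒ +0.456124 -0.052744 = +0.403380;  D = +0.401584+0.038021i
d^3_{3,0}: single k=0 term ⇒ -0.126643;  D = -0.125376-0.017872i
Y_3^{m'}(θ=0.293,φ=2.4267) and Σ D·Y over m':
  (+0.1254-0.0179i)·(+0.0055-0.0084i)  (+0.4016-0.0380i)·(+0.0115+0.0808i)  (+0.5648-0.0267i)·(-0.2526-0.2192i)  (+0.0562+0.0000i)·(+0.5655+0.0000i)  (-0.5648-0.0267i)·(+0.2526-0.2192i)  (+0.4016+0.0380i)·(+0.0115-0.0808i)  (-0.1254-0.0179i)·(-0.0055-0.0084i)
Y_3^0(R⁻¹ n̂) = -0.248735-0.000000i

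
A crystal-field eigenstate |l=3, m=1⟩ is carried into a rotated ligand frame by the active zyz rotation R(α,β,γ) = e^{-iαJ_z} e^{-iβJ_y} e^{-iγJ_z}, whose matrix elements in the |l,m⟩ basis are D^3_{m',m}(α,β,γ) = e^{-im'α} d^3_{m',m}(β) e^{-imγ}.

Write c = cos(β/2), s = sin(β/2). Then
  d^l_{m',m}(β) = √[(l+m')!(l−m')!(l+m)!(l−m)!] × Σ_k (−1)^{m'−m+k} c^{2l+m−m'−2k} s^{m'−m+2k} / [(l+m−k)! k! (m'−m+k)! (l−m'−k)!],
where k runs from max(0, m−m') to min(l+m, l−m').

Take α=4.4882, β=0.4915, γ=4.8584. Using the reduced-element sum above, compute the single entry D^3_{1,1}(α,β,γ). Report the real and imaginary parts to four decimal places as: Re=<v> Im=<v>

D^3_{1,1}(4.4882,0.4915,4.8584) = e^{-i·1·4.4882}·d^3_{1,1}(0.4915)·e^{-i·1·4.8584}. Compute d first:
c=cos(0.491500/2)=0.969955, s=sin(0.491500/2)=0.243284; N=√[24·2·24·2]=48.000000
Admissible k: 0..2 (factorial args all ≥0)
  k=0: (−1)^0·48.0000/(48)·0.9700^6·0.2433^0 = +0.832741
  k=1: (−1)^1·48.0000/(6)·0.9700^4·0.2433^2 = -0.419105
  k=2: (−1)^2·48.0000/(8)·0.9700^2·0.2433^4 = +0.019775
d^3_{1,1}(0.4915) = +0.832741 -0.419105 +0.019775 = +0.433410
D = (-0.222316+0.974975i)·(+0.433410)·(+0.145493+0.989359i) = -0.432086-0.033849i

Re=-0.4321 Im=-0.0338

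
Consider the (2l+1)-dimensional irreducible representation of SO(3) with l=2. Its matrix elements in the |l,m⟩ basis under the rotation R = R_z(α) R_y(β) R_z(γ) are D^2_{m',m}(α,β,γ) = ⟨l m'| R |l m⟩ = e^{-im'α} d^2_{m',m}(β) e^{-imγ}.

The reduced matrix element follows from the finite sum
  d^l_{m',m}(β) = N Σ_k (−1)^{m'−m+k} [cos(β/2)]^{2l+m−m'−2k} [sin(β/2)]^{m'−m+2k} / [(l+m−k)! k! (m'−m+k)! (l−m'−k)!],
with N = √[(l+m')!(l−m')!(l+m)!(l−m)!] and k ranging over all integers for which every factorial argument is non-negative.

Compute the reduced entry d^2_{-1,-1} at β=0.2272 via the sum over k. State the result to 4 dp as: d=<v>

d^2_{-1,-1}(β=0.2272) via the finite sum:
With c≡cos(β/2)=0.993554 and s≡sin(β/2)=0.113356, N=[1·6·1·6]^{1/2}=6.000000
The bounds max(0,m−m')=0 and min(l+m,l−m')=1 give 2 terms
  k=0: (−1)^0·6.0000/(6)·0.9936^4·0.1134^0 = +0.974466
  k=1: (−1)^1·6.0000/(2)·0.9936^2·0.1134^2 = -0.038053
d^2_{-1,-1}(0.2272) = +0.974466 -0.038053 = +0.936413

d=0.9364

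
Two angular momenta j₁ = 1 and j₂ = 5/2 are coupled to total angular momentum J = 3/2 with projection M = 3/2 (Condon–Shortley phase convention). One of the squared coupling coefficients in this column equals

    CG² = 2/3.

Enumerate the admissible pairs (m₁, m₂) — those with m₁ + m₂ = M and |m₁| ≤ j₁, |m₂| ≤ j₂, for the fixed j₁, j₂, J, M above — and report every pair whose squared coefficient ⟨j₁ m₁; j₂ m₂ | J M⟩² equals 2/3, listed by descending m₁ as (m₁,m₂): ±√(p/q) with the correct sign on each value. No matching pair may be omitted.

(-1,5/2): +√(2/3)

Admissible pairs with m₁+m₂ = M = 3/2: (-1,5/2), (0,3/2), (1,1/2)
  (m₁,m₂)=(1,1/2): CG² = 1/15, CG = +√(1/15)
  (m₁,m₂)=(0,3/2): CG² = 4/15, CG = −√(4/15)
  (m₁,m₂)=(-1,5/2): CG² = 2/3, CG = +√(2/3)   ← matches the target
Pairs with CG² = 2/3: (-1,5/2): +√(2/3)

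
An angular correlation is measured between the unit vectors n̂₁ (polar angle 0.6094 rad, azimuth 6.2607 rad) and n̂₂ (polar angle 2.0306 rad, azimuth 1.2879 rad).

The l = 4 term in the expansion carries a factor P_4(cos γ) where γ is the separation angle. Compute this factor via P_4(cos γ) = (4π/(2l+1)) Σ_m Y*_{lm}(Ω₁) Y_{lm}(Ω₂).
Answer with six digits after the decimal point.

0.186106

Expand P_4 via completeness: Σ_{m} conj(Y_{4,m}) at Ω₁ times Y_{4,m} at Ω₂ —
  m=-4: (0.04731 - 0.00427j) × (0.12136 + 0.25831j) = 0.00684 + 0.01170j  (running Σ = 0.00684 + 0.01170j)
  m=-3: (0.19202 - 0.01297j) × (0.29997 - 0.26422j) = 0.05417 - 0.05463j  (running Σ = 0.06102 - 0.04293j)
  m=-2: (0.40582 - 0.01826j) × (-0.08584 - 0.05452j) = -0.03583 - 0.02056j  (running Σ = 0.02518 - 0.06348j)
  m=-1: (0.37886 - 0.00852j) × (0.08515 - 0.29293j) = 0.02977 - 0.11171j  (running Σ = 0.05495 - 0.17519j)
  m=0: (-0.14260 + 0.00000j) × (-0.16403 + 0.00000j) = 0.02339 + 0.00000j  (running Σ = 0.07834 - 0.17519j)
  m=1: (-0.37886 - 0.00852j) × (-0.08515 - 0.29293j) = 0.02977 + 0.11171j  (running Σ = 0.10810 - 0.06348j)
  m=2: (0.40582 + 0.01826j) × (-0.08584 + 0.05452j) = -0.03583 + 0.02056j  (running Σ = 0.07227 - 0.04293j)
  m=3: (-0.19202 - 0.01297j) × (-0.29997 - 0.26422j) = 0.05417 + 0.05463j  (running Σ = 0.12645 + 0.01170j)
  m=4: (0.04731 + 0.00427j) × (0.12136 - 0.25831j) = 0.00684 - 0.01170j  (running Σ = 0.13329 - 0.00000j)
Accumulated sum 0.13329 - 0.00000j; after 4π/(2l+1) scaling, 0.18611 - 0.00000j ⇒ P_4 = 0.186106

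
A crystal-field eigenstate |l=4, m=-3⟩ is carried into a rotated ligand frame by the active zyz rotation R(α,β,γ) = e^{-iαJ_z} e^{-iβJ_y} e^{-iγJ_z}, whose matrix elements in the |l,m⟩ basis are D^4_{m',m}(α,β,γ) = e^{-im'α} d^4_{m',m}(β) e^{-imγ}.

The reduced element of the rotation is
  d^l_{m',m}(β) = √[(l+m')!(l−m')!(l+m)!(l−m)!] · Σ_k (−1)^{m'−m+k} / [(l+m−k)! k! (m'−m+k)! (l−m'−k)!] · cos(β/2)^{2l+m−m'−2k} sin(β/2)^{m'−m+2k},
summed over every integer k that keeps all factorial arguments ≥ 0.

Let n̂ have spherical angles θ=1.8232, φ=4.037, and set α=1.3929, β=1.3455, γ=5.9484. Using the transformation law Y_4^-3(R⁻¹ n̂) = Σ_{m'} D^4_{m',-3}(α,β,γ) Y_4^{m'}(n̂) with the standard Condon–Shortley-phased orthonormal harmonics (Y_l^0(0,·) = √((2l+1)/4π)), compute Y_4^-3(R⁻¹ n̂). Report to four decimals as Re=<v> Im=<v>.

Re=-0.0684 Im=-0.0881

Need the full column D^4_{m',-3} for m'=−4..4 at α=1.3929, β=1.3455, γ=5.9484.
cos(β/2)=0.782111, sin(β/2)=0.623139
d^4_{-4,-3}: single k=1 term ⇒ +0.315507;  D = -0.045634-0.312189i
d^4_{-3,-3}: k∈[0..1] ⇒ +0.140006 -0.622126 = -0.482120;  D = +0.481861+0.015787i
d^4_{-2,-3}: k∈[0..1] ⇒ -0.417376 +0.794845 = +0.377468;  D = -0.078926+0.369125i
d^4_{-1,-3}: k∈[0..1] ⇒ +0.705425 -0.746333 = -0.040908;  D = -0.037859-0.015498i
d^4_{0,-3}: k∈[0..1] ⇒ -0.837840 +0.531856 = -0.305984;  D = -0.164201+0.258194i
d^4_{1,-3}: k∈[0..1] ⇒ +0.746333 -0.284261 = +0.462072;  D = -0.339871-0.313047i
d^4_{2,-3}: k∈[0..1] ⇒ -0.504563 +0.106765 = -0.397799;  D = +0.317027-0.240287i
d^4_{3,-3}: k∈[0..1] ⇒ +0.250695 -0.022734 = +0.227960;  D = +0.103376+0.203173i
d^4_{4,-3}: single k=0 term ⇒ -0.080707;  D = -0.077272+0.023292i
Y_4^{m'}(θ=1.8232,φ=4.037) and Σ D·Y over m':
  (-0.0456-0.3122i)·(-0.3520+0.1657i)  (+0.4819+0.0158i)·(-0.2549-0.1248i)  (-0.0789+0.3691i)·(+0.0386+0.1725i)  (-0.0379-0.0155i)·(-0.1833+0.2289i)  (-0.1642+0.2582i)·(+0.1338+0.0000i)  (-0.3399-0.3130i)·(+0.1833+0.2289i)  (+0.3170-0.2403i)·(+0.0386-0.1725i)  (+0.1034+0.2032i)·(+0.2549-0.1248i)  (-0.0773+0.0233i)·(-0.3520-0.1657i)
Y_4^-3(R⁻¹ n̂) = -0.068351-0.088126i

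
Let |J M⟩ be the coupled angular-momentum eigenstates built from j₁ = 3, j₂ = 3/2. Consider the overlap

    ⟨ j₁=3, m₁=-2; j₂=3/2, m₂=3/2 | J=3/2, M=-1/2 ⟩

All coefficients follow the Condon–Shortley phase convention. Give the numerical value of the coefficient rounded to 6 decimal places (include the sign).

j₁+j₂−J=3  J+j₁−j₂=3  J−j₁+j₂=0  j₁+j₂+J+1=7
(j₁±m₁, j₂±m₂, J±M) = (1,5,3,0,1,2)
P² = 288/7
sum k=3..3:
  [3] −1/12 = -1/12
S = -1/12
C² = P²·S² = 2/7 ; C = -0.534522

−√(2/7) ≈ -0.534522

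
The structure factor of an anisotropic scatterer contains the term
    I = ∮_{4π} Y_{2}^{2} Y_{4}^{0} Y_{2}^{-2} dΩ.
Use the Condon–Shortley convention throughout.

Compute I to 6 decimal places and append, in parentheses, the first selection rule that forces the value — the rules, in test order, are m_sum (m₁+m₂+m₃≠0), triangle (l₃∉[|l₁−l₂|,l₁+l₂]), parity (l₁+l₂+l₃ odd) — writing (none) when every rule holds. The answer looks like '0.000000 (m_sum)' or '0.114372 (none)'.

Checks pass: Σm=0; 8 even; l₃=2∈[2,6].
(2·2+1)(2·4+1)(2·2+1) = 225
Δ: 4! 0! 4! / 9! → 1/630
sum: t=2:+1/16 = 1/16
3j²(2 4 2; 0 0 0) = Δ·Π!·Σ² = 2/35  (sign +1)
sum: t=0:+1/576 = 1/576
3j²(2 4 2; 2 0 -2) = Δ·Π!·Σ² = 1/630  (sign +1)
combine: 4πI² = 225·2/35·1/630 = 1/49
take √, sign +1: I = 0.04029926
No selection rule forces the value: the integral is nonzero (none).

0.040299 (none)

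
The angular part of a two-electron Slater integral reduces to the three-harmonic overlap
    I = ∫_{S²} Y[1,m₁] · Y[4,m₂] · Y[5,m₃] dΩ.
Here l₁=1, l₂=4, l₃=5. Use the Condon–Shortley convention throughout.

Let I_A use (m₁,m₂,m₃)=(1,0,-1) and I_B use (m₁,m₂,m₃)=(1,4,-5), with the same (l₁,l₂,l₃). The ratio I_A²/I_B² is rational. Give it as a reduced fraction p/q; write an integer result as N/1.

1/3

Shared (l₁,l₂,l₃)=(1,4,5): N and (l;000)² cancel in I_A²/I_B².
A: Δ = 0!·2!·8!/11! = 1/495; Racah Σ t=0..0: t=0:+1/1152 = 1/1152; ⇒ 3j(1 4 5; 1 0 -1)² = 1/33, sgn +1
B: Δ = 0!·2!·8!/11! = 1/495; Racah Σ t=0..0: t=0:+1/80640 = 1/80640; ⇒ 3j(1 4 5; 1 4 -5)² = 1/11, sgn +1
I_A²/I_B² = (1/33)/(1/11) = 1/3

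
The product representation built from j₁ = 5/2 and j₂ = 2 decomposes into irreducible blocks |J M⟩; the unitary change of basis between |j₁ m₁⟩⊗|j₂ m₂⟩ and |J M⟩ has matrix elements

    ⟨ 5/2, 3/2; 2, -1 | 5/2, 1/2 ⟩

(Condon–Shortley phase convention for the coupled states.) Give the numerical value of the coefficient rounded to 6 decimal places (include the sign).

√[6·2!3!2!/8! · 4!1!1!3!3!2!] = √(216/35)
  +(−1)^0/∏(0,2,1,1,2,1)! = 1/4  (running 1/4)
  +(−1)^1/∏(1,1,0,0,3,2)! = -1/12  (running 1/6)
⟨..|..⟩ = √(216/35)·(1/6) = +0.414039

+√(6/35) = +0.414039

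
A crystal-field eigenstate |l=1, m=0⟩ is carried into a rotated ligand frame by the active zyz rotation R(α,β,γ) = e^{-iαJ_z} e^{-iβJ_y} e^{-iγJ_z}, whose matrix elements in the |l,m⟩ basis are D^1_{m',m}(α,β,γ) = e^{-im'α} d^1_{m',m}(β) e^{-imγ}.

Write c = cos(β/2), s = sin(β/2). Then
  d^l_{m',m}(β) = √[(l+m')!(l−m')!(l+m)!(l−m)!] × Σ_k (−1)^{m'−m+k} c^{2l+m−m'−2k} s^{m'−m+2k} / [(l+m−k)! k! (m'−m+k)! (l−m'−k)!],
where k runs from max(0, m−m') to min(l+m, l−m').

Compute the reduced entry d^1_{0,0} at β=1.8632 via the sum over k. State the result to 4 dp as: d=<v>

d=-0.2883

d^1_{0,0}(β=1.8632) via the finite sum:
c=cos(1.863200/2)=0.596551, s=sin(1.863200/2)=0.802575; N=√[1·1·1·1]=1.000000
Admissible k: 0..1 (factorial args all ≥0)
  k=0: (−1)^0·1.0000/(1)·0.5966^2·0.8026^0 = +0.355873
  k=1: (−1)^1·1.0000/(1)·0.5966^0·0.8026^2 = -0.644127
d^1_{0,0}(1.8632) = +0.355873 -0.644127 = -0.288255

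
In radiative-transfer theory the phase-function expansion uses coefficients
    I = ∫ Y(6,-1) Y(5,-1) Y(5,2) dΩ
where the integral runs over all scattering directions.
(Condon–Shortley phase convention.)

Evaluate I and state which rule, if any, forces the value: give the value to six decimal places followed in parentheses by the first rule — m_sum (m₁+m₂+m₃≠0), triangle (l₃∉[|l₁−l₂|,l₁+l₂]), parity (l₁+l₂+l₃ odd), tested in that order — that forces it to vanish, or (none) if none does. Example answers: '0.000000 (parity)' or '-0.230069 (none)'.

m-sum 0 ✓  L=16 even ✓  1≤5≤11 ✓
Π(2lᵢ+1) = 13×11×11 = 1573
triangle coeff Δ(6,5,5) = 1/28588560
Σ_t [1,5]: t=1:−1/345600 t=2:+1/13824 t=3:−1/5184 t=4:+1/13824 t=5:−1/345600 = -7/129600
(3j)²=80/7293 [(6 5 5; 0 0 0)], sign=+1
Σ_t [1,4]: t=1:−1/518400 t=2:+1/23040 t=3:−1/10368 t=4:+1/41472 = -1/32400
(3j)²=128/12155 [(6 5 5; -1 -1 2)], sign=+1
⇒ 4πI² = 2048/11271
I = (+1)√(2048/11271/(4π)) = 0.12024827
No selection rule forces the value: the integral is nonzero (none).

0.120248 (none)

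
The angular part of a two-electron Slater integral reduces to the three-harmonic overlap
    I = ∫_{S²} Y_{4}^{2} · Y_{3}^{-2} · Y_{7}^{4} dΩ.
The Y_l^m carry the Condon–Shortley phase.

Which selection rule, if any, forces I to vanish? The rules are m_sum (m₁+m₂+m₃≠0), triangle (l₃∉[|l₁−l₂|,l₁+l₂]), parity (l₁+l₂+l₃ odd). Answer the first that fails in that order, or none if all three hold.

m_sum

Σmᵢ = 4  ✗
l₃∈[|l₁−l₂|,l₁+l₂]=[1,7], have l₃=7
Σlᵢ = 14 ⇒ even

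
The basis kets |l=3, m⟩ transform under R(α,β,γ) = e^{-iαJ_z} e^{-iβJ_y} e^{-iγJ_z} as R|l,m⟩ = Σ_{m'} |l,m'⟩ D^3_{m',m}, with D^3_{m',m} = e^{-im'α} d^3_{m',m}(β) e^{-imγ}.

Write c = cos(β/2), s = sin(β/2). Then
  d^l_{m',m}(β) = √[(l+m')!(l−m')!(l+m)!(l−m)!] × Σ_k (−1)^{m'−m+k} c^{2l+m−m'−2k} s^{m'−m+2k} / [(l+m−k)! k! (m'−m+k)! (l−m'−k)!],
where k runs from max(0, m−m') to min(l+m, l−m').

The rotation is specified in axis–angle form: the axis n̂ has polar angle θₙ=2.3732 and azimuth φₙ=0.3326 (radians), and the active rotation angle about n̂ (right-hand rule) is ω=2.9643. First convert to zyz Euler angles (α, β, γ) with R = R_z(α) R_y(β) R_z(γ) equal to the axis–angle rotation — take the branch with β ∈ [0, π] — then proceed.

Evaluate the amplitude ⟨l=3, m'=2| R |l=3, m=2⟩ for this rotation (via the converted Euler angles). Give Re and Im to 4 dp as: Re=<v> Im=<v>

Axis–angle → zyz. n̂ = (sinθₙcosφₙ, sinθₙsinφₙ, cosθₙ) = (+0.656893, +0.226912, -0.719029), ω = 2.9643.
R = I cosω + sinω [n̂]ₓ + (1−cosω) n̂n̂ᵀ gives
  R = [-0.128072, +0.422589, -0.897227; +0.168966, -0.882154, -0.439608; -0.977266, -0.207902, +0.041576]
β = atan2(√(R₁₃²+R₂₃²), R₃₃) = 1.529209; α = atan2(R₂₃, R₁₃) mod 2π = 3.597179; γ = atan2(R₃₂, −R₃₁) mod 2π = 6.073572
Split into d^3_{2,2}(β=1.5292) × two z-phases.
c=cos(1.529209/2)=0.721656, s=sin(1.529209/2)=0.692252; N=√[120·1·120·1]=120.000000
Admissible k: 0..1 (factorial args all ≥0)
  k=0: (−1)^0·120.0000/(120)·0.7217^6·0.6923^0 = +0.141248
  k=1: (−1)^1·120.0000/(24)·0.7217^4·0.6923^2 = -0.649859
d^3_{2,2}(1.5292) = +0.141248 -0.649859 = -0.508611
Attach z-rotation phases: D = e^{-i(2)(3.5972)}·(-0.508611)·e^{-i(2)(6.0736)} = -0.448298+0.240238i

Re=-0.4483 Im=0.2402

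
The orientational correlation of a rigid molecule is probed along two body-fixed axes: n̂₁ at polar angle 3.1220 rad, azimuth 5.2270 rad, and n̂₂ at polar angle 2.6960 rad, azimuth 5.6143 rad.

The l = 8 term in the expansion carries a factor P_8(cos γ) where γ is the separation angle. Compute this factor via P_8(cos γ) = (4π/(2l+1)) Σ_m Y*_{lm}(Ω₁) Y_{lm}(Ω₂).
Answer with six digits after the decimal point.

-0.401028

Expand P_8 via completeness: Σ_{m} conj(Y_{8,m}) at Ω₁ times Y_{8,m} at Ω₂ —
  [-8]  conj(Y_{8,-8})(Ω₁) = -0.00000 - 0.00000j ; Y_{8,-8}(Ω₂) = 0.00037 - 0.00049j ; Δ = -0.00000 - 0.00000j
  [-7]  conj(Y_{8,-7})(Ω₁) = -0.00000 + 0.00000j ; Y_{8,-7}(Ω₂) = 0.00016 + 0.00514j ; Δ = -0.00000 - 0.00000j
  [-6]  conj(Y_{8,-6})(Ω₁) = 0.00000 - 0.00000j ; Y_{8,-6}(Ω₂) = -0.01741 - 0.02071j ; Δ = -0.00000 - 0.00000j
  [-5]  conj(Y_{8,-5})(Ω₁) = -0.00000 - 0.00000j ; Y_{8,-5}(Ω₂) = 0.09848 + 0.02025j ; Δ = -0.00000 - 0.00000j
  [-4]  conj(Y_{8,-4})(Ω₁) = -0.00000 + 0.00000j ; Y_{8,-4}(Ω₂) = -0.23905 + 0.12024j ; Δ = 0.00000 - 0.00000j
  [-3]  conj(Y_{8,-3})(Ω₁) = 0.00010 - 0.00000j ; Y_{8,-3}(Ω₂) = 0.20477 - 0.43967j ; Δ = 0.00002 - 0.00005j
  [-2]  conj(Y_{8,-2})(Ω₁) = -0.00204 - 0.00339j ; Y_{8,-2}(Ω₂) = 0.11427 + 0.48146j ; Δ = 0.00140 - 0.00137j
  [-1]  conj(Y_{8,-1})(Ω₁) = -0.04742 + 0.08387j ; Y_{8,-1}(Ω₂) = -0.01911 - 0.01510j ; Δ = 0.00217 - 0.00089j
  [+0]  conj(Y_{8,0})(Ω₁) = 1.15508 + 0.00000j ; Y_{8,0}(Ω₂) = -0.47590 + 0.00000j ; Δ = -0.54970 + 0.00000j
  [+1]  conj(Y_{8,1})(Ω₁) = 0.04742 + 0.08387j ; Y_{8,1}(Ω₂) = 0.01911 - 0.01510j ; Δ = 0.00217 + 0.00089j
  [+2]  conj(Y_{8,2})(Ω₁) = -0.00204 + 0.00339j ; Y_{8,2}(Ω₂) = 0.11427 - 0.48146j ; Δ = 0.00140 + 0.00137j
  [+3]  conj(Y_{8,3})(Ω₁) = -0.00010 - 0.00000j ; Y_{8,3}(Ω₂) = -0.20477 - 0.43967j ; Δ = 0.00002 + 0.00005j
  [+4]  conj(Y_{8,4})(Ω₁) = -0.00000 - 0.00000j ; Y_{8,4}(Ω₂) = -0.23905 - 0.12024j ; Δ = 0.00000 + 0.00000j
  [+5]  conj(Y_{8,5})(Ω₁) = 0.00000 - 0.00000j ; Y_{8,5}(Ω₂) = -0.09848 + 0.02025j ; Δ = -0.00000 + 0.00000j
  [+6]  conj(Y_{8,6})(Ω₁) = 0.00000 + 0.00000j ; Y_{8,6}(Ω₂) = -0.01741 + 0.02071j ; Δ = -0.00000 + 0.00000j
  [+7]  conj(Y_{8,7})(Ω₁) = 0.00000 + 0.00000j ; Y_{8,7}(Ω₂) = -0.00016 + 0.00514j ; Δ = -0.00000 + 0.00000j
  [+8]  conj(Y_{8,8})(Ω₁) = -0.00000 + 0.00000j ; Y_{8,8}(Ω₂) = 0.00037 + 0.00049j ; Δ = -0.00000 + 0.00000j
Total Σ_m = -0.54252 - 0.00000j. Multiply by 0.739198: -0.40103 - 0.00000j. P_8(cos γ) = -0.401028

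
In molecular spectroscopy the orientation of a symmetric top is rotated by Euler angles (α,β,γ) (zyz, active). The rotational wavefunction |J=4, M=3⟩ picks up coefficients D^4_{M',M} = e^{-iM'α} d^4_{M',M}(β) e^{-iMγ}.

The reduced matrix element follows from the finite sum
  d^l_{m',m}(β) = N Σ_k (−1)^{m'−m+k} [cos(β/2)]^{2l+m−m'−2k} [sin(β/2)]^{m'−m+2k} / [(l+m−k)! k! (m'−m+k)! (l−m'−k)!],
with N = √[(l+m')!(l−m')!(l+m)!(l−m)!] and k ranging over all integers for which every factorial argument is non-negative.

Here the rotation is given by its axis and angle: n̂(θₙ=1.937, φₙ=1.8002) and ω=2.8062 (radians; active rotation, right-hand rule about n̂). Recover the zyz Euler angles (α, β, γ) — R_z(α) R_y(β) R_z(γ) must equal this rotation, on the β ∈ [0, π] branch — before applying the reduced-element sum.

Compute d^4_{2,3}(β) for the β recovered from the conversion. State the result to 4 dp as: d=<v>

Axis–angle → zyz. n̂ = (sinθₙcosφₙ, sinθₙsinφₙ, cosθₙ) = (-0.212319, +0.909233, -0.358073), ω = 2.8062.
R = I cosω + sinω [n̂]ₓ + (1−cosω) n̂n̂ᵀ gives
  R = [-0.856634, -0.257482, +0.447080; -0.493195, +0.663064, -0.563121; -0.151449, -0.702886, -0.694992]
β = atan2(√(R₁₃²+R₂₃²), R₃₃) = 2.339205; α = atan2(R₂₃, R₁₃) mod 2π = 5.383420; γ = atan2(R₃₂, −R₃₁) mod 2π = 4.924612
d^4_{2,3}(β=2.3392) via the finite sum:
c=cos(2.339205/2)=0.390518, s=sin(2.339205/2)=0.920595; N=√[720·2·5040·1]=2693.993318
k∈{1,2} keeps every argument non-negative
  k=1: (−1)^0·2693.9933/(720)·0.3905^7·0.9206^1 = +0.004771
  k=2: (−1)^1·2693.9933/(240)·0.3905^5·0.9206^3 = -0.079542
d^4_{2,3}(2.3392) = +0.004771 -0.079542 = -0.074771

d=-0.0748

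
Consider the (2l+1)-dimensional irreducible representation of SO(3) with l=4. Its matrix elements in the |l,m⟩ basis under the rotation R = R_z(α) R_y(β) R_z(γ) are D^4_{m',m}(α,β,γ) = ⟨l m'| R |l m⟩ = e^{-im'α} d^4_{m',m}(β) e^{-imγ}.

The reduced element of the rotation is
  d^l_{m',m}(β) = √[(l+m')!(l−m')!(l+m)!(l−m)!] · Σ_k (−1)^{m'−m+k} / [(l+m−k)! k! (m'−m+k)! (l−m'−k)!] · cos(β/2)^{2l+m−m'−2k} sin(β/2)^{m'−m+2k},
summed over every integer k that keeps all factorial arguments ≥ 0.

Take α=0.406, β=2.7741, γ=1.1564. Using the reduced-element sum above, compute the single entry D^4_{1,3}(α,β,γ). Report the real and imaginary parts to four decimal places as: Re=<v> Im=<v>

Re=0.0100 Im=-0.0090

Split into d^4_{1,3}(β=2.7741) × two z-phases.
With c≡cos(β/2)=0.182714 and s≡sin(β/2)=0.983166, N=[120·6·5040·1]^{1/2}=1904.940944
The bounds max(0,m−m')=2 and min(l+m,l−m')=3 give 2 terms
  k=2: (−1)^0·1904.9409/(240)·0.1827^6·0.9832^2 = +0.000285
  k=3: (−1)^1·1904.9409/(144)·0.1827^4·0.9832^4 = -0.013776
d^4_{1,3}(2.7741) = +0.000285 -0.013776 = -0.013490
Attach z-rotation phases: D = e^{-i(1)(0.4060)}·(-0.013490)·e^{-i(3)(1.1564)} = +0.010020-0.009032i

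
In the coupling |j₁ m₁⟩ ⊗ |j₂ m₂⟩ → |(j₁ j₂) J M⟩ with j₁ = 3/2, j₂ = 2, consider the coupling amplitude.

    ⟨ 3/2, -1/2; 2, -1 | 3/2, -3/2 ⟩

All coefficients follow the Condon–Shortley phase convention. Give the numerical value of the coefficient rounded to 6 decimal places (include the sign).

-0.632456

√[4·2!1!2!/6! · 1!2!1!3!0!3!] = √(8/5)
  +(−1)^1/∏(1,1,1,0,0,2)! = -1/2  (running -1/2)
⟨..|..⟩ = √(8/5)·(-1/2) = -0.632456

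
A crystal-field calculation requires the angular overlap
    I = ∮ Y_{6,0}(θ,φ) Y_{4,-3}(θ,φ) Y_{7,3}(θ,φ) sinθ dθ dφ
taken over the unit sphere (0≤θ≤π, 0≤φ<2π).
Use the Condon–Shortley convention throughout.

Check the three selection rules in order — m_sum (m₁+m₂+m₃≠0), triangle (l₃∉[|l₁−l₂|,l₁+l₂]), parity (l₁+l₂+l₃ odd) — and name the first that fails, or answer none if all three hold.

parity

azimuthal sum: 0 − 3 + 3 = 0  ✓
2 ≤ 7 ≤ 10 (triangle on l)  ✓
L = 6 + 4 + 7 = 17 (odd)  ✗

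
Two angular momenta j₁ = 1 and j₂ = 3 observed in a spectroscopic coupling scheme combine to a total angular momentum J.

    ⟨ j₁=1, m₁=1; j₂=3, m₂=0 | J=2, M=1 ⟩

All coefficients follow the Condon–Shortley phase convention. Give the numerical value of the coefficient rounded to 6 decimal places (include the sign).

√[5·2!0!4!/7! · 2!0!3!3!3!1!] = √(144/7)
  +(−1)^0/∏(0,2,0,3,0,1)! = 1/12  (running 1/12)
⟨..|..⟩ = √(144/7)·(1/12) = +0.377964

+0.377964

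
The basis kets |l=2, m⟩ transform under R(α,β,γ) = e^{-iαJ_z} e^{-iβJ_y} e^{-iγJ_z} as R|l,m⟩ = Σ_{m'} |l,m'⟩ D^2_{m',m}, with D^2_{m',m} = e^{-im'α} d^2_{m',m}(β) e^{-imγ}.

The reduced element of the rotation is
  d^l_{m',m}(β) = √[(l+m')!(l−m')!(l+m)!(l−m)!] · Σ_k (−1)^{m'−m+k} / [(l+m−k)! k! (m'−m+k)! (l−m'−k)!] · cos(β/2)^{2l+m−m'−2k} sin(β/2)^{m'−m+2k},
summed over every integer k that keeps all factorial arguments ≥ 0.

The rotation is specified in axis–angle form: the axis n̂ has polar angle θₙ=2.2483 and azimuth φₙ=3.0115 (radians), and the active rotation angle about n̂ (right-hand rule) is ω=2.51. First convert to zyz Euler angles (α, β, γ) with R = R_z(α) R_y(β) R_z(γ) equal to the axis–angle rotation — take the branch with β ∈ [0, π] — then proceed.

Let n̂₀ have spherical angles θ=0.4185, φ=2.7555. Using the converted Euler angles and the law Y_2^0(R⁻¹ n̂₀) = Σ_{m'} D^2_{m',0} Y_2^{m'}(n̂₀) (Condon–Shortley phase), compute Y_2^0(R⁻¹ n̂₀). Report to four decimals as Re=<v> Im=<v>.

Re=-0.1727 Im=0.0000

Axis–angle → zyz. n̂ = (sinθₙcosφₙ, sinθₙsinφₙ, cosθₙ) = (-0.772556, +0.101075, -0.626850), ω = 2.5100.
R = I cosω + sinω [n̂]ₓ + (1−cosω) n̂n̂ᵀ gives
  R = [+0.271460, +0.229004, +0.934809; -0.511220, -0.788627, +0.341646; +0.815453, -0.570636, -0.097009]
β = atan2(√(R₁₃²+R₂₃²), R₃₃) = 1.667958; α = atan2(R₂₃, R₁₃) mod 2π = 0.350391; γ = atan2(R₃₂, −R₃₁) mod 2π = 3.752169
Need the full column D^2_{m',0} for m'=−2..2 at α=0.3504, β=1.6680, γ=3.7522.
cos(β/2)=0.671934, sin(β/2)=0.740611
d^2_{-2,0}: single k=2 term ⇒ +0.606610;  D = +0.463655+0.391152i
d^2_{-1,0}: k∈[1..2] ⇒ +0.550359 -0.668610 = -0.118251;  D = -0.111066-0.040592i
d^2_{0,0}: k∈[0..2] ⇒ +0.203848 -0.990589 +0.300857 = -0.485884;  D = -0.485884+0.000000i
d^2_{1,0}: k∈[0..1] ⇒ -0.550359 +0.668610 = +0.118251;  D = +0.111066-0.040592i
d^2_{2,0}: single k=0 term ⇒ +0.606610;  D = +0.463655-0.391152i
Y_2^{m'}(θ=0.4185,φ=2.7555) and Σ D·Y over m':
  (+0.4637+0.3912i)·(+0.0457+0.0445i)  (-0.1111-0.0406i)·(-0.2657-0.1080i)  (-0.4859+0.0000i)·(+0.4745+0.0000i)  (+0.1111-0.0406i)·(+0.2657-0.1080i)  (+0.4637-0.3912i)·(+0.0457-0.0445i)
Y_2^0(R⁻¹ n̂) = -0.172741+0.000000i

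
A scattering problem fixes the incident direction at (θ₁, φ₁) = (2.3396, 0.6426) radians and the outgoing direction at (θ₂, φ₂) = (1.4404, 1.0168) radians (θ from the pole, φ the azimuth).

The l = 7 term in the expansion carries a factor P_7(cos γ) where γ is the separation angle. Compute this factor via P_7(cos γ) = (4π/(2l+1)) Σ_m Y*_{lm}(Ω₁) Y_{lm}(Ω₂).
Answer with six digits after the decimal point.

0.318772

Expand P_7 via completeness: Σ_{m} conj(Y_{7,m}) at Ω₁ times Y_{7,m} at Ω₂ —
  term(m=-7) = (-0.020230, -0.011642)   from Y*(Ω₁)=(-0.010532, -0.048415), Y(Ω₂)=(0.316376, -0.349017)
  term(m=-6) = (0.025884, 0.032378)   from Y*(Ω₁)=(0.135532, 0.117441), Y(Ω₂)=(0.227312, 0.041924)
  term(m=-5) = (0.030171, 0.097464)   from Y*(Ω₁)=(-0.370962, -0.026535), Y(Ω₂)=(-0.099615, -0.255608)
  term(m=-4) = (0.008477, -0.114348)   from Y*(Ω₁)=(0.376215, -0.241776), Y(Ω₂)=(0.154184, -0.204857)
  term(m=-3) = (0.016672, -0.034674)   from Y*(Ω₁)=(-0.064769, 0.173650), Y(Ω₂)=(-0.206729, -0.018905)
  term(m=-2) = (0.051653, -0.047966)   from Y*(Ω₁)=(0.075331, 0.256558), Y(Ω₂)=(-0.117696, -0.235890)
  term(m=-1) = (0.053748, -0.021107)   from Y*(Ω₁)=(-0.255480, -0.191251), Y(Ω₂)=(-0.095189, 0.153874)
  term(m=+0) = (0.047755, 0.000000)   from Y*(Ω₁)=(-0.180063, -0.000000), Y(Ω₂)=(-0.265213, 0.000000)
  term(m=+1) = (0.053748, 0.021107)   from Y*(Ω₁)=(0.255480, -0.191251), Y(Ω₂)=(0.095189, 0.153874)
  term(m=+2) = (0.051653, 0.047966)   from Y*(Ω₁)=(0.075331, -0.256558), Y(Ω₂)=(-0.117696, 0.235890)
  term(m=+3) = (0.016672, 0.034674)   from Y*(Ω₁)=(0.064769, 0.173650), Y(Ω₂)=(0.206729, -0.018905)
  term(m=+4) = (0.008477, 0.114348)   from Y*(Ω₁)=(0.376215, 0.241776), Y(Ω₂)=(0.154184, 0.204857)
  term(m=+5) = (0.030171, -0.097464)   from Y*(Ω₁)=(0.370962, -0.026535), Y(Ω₂)=(0.099615, -0.255608)
  term(m=+6) = (0.025884, -0.032378)   from Y*(Ω₁)=(0.135532, -0.117441), Y(Ω₂)=(0.227312, -0.041924)
  term(m=+7) = (-0.020230, 0.011642)   from Y*(Ω₁)=(0.010532, -0.048415), Y(Ω₂)=(-0.316376, -0.349017)
Accumulated sum (0.380506, 0.000000); after 4π/(2l+1) scaling, (0.318772, 0.000000) ⇒ P_7 = 0.318772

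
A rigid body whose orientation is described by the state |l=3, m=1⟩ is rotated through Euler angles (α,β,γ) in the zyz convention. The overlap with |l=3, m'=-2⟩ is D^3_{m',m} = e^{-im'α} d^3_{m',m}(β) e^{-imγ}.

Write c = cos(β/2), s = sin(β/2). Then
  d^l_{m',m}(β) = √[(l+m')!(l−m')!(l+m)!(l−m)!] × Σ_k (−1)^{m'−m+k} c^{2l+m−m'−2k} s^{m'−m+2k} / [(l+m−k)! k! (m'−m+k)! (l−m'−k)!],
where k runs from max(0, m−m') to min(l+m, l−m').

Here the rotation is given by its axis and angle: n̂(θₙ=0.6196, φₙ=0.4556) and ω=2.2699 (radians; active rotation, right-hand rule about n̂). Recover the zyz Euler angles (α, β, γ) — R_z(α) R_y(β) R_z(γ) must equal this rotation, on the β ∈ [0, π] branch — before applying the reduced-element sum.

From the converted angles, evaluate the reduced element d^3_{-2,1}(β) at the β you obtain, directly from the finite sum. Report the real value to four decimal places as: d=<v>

d=0.4584

Axis–angle → zyz. n̂ = (sinθₙcosφₙ, sinθₙsinφₙ, cosθₙ) = (+0.521476, +0.255513, +0.814111), ω = 2.2699.
R = I cosω + sinω [n̂]ₓ + (1−cosω) n̂n̂ᵀ gives
  R = [-0.196595, -0.404146, +0.893318; +0.842126, -0.536231, -0.057267; +0.502169, +0.741028, +0.445762]
β = atan2(√(R₁₃²+R₂₃²), R₃₃) = 1.108771; α = atan2(R₂₃, R₁₃) mod 2π = 6.219167; γ = atan2(R₃₂, −R₃₁) mod 2π = 2.166374
d^3_{-2,1}(β=1.1088) via the finite sum:
c=cos(1.108771/2)=0.850224, s=sin(1.108771/2)=0.526421; N=√[1·120·24·2]=75.894664
Admissible k: 3..4 (factorial args all ≥0)
  k=3: (−1)^0·75.8947/(12)·0.8502^3·0.5264^3 = +0.567061
  k=4: (−1)^1·75.8947/(24)·0.8502^1·0.5264^5 = -0.108692
d^3_{-2,1}(1.1088) = +0.567061 -0.108692 = +0.458368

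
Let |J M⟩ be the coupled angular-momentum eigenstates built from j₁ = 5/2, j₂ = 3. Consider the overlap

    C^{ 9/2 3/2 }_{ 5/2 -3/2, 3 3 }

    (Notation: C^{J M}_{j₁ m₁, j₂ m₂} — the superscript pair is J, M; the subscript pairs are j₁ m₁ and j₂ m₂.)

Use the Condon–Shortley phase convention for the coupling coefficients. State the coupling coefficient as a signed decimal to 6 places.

−√(8/77) = -0.322329

triangle: 1!·4!·5!/11! = 2880/39916800
(j±m)!: 1!·4!·6!·0!·6!·3! = 74649600
prefactor² = (2J+1)·Δ·N² = 4147200/77
  k=1: −1/(1!·0!·3!·5!·1!·0!) = -1/720
Σ = -1/720  ⇒  CG² = 4147200/77·(-1/720)² = 8/77
CG = −√(8/77) = -0.322329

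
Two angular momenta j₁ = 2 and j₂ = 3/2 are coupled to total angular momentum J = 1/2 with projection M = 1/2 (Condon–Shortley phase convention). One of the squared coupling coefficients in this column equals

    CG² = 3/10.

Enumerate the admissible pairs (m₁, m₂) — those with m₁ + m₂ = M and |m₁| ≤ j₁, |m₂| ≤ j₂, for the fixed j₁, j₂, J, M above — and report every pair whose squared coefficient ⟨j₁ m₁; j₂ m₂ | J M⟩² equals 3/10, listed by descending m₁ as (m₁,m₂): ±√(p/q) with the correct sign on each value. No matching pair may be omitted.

Admissible pairs with m₁+m₂ = M = 1/2: (-1,3/2), (0,1/2), (1,-1/2), (2,-3/2)
  (m₁,m₂)=(2,-3/2): CG² = 2/5, CG = +√(2/5)
  (m₁,m₂)=(1,-1/2): CG² = 3/10, CG = −√(3/10)   ← matches the target
  (m₁,m₂)=(0,1/2): CG² = 1/5, CG = +√(1/5)
  (m₁,m₂)=(-1,3/2): CG² = 1/10, CG = −√(1/10)
Pairs with CG² = 3/10: (1,-1/2): −√(3/10)

(1,-1/2): −√(3/10)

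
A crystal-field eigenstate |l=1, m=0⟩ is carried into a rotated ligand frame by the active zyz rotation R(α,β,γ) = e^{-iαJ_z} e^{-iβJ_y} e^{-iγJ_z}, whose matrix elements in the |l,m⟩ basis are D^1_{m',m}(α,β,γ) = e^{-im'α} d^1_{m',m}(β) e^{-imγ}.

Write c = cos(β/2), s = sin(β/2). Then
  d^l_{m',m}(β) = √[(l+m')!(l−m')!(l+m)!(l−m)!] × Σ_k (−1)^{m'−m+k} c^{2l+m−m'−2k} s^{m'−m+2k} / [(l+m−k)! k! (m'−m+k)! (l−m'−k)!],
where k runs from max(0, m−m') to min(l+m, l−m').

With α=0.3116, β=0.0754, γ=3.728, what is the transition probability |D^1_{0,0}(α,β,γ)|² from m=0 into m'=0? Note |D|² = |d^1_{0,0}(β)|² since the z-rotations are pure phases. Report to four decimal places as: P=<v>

Split into d^1_{0,0}(β=0.0754) × two z-phases.
With c≡cos(β/2)=0.999289 and s≡sin(β/2)=0.037691, N=[1·1·1·1]^{1/2}=1.000000
k∈{0,1} keeps every argument non-negative
  k=0: (−1)^0·1.0000/(1)·0.9993^2·0.0377^0 = +0.998579
  k=1: (−1)^1·1.0000/(1)·0.9993^0·0.0377^2 = -0.001421
d^1_{0,0}(0.0754) = +0.998579 -0.001421 = +0.997159
|D^1_{0,0}|² = |d^1_{0,0}(β)|² = (+0.997159)² = 0.994326 (the z-rotation phases have unit modulus)

P=0.9943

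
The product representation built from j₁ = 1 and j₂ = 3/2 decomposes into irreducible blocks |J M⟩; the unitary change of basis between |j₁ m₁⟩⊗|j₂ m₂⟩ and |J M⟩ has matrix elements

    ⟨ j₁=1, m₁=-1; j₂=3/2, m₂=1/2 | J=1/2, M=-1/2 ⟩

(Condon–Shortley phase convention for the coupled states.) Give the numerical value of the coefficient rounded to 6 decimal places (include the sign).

+√(1/6) ≈ +0.408248

j₁+j₂−J=2  J+j₁−j₂=0  J−j₁+j₂=1  j₁+j₂+J+1=4
(j₁±m₁, j₂±m₂, J±M) = (0,2,2,1,0,1)
P² = 2/3
sum k=2..2:
  [2] +1/2 = 1/2
S = 1/2
C² = P²·S² = 1/6 ; C = +0.408248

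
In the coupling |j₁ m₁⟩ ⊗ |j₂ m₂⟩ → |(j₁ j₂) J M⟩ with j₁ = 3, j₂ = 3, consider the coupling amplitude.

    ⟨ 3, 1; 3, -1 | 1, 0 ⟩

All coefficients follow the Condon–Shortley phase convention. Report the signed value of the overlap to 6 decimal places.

+√(1/28) ≈ +0.188982

j₁+j₂−J=5  J+j₁−j₂=1  J−j₁+j₂=1  j₁+j₂+J+1=8
(j₁±m₁, j₂±m₂, J±M) = (4,2,2,4,1,1)
P² = 144/7
sum k=1..2:
  [1] −1/24 = -1/24
  [2] +1/12 = 1/12
S = 1/24
C² = P²·S² = 1/28 ; C = +0.188982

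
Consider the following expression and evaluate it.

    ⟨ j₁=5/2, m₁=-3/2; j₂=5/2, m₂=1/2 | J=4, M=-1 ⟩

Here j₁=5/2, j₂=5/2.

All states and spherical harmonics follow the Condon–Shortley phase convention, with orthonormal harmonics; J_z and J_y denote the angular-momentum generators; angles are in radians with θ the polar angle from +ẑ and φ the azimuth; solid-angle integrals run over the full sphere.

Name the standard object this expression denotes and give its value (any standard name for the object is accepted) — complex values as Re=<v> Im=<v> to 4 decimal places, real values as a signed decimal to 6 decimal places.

Clebsch–Gordan coefficient, −√(5/14) ≈ -0.597614

This is a Clebsch–Gordan (vector-coupling) coefficient.
j₁+j₂−J=1  J+j₁−j₂=4  J−j₁+j₂=4  j₁+j₂+J+1=10
(j₁±m₁, j₂±m₂, J±M) = (1,4,3,2,3,5)
P² = 10368/35
sum k=0..1:
  [0] +1/144 = 1/144
  [1] −1/24 = -1/24
S = -5/144
C² = P²·S² = 5/14 ; C = -0.597614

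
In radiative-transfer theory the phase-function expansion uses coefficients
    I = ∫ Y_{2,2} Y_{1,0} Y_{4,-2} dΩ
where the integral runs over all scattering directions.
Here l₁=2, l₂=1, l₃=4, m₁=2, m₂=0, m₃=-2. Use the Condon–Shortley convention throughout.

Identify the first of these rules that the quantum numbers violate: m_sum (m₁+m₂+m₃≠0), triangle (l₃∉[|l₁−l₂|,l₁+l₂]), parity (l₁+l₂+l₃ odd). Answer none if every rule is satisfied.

triangle

Σmᵢ = 0  ✓
l₃∈[|l₁−l₂|,l₁+l₂]=[1,3] required, l₃=4 fails  ✗
Σlᵢ = 7 ⇒ odd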